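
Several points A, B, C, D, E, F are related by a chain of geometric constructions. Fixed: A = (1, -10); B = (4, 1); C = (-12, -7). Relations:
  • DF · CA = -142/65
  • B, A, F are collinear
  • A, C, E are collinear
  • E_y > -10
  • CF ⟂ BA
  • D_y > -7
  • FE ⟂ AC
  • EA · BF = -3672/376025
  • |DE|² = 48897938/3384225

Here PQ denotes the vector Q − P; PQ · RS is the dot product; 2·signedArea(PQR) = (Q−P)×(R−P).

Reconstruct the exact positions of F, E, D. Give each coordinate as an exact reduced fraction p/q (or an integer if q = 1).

D = (887/445, -109888/17355)
E = (436/445, -57823/5785)
F = (56/65, -683/65)

1. F_x = 56/65  [B, A, F are collinear ∩ CF ⟂ BA]
2. F_y = -683/65  [B, A, F are collinear ∩ CF ⟂ BA]
   → F = (56/65, -683/65)
3. E_x = 436/445  [A, C, E are collinear ∩ FE ⟂ AC]
4. E_y = -57823/5785  [A, C, E are collinear ∩ FE ⟂ AC]
   → E = (436/445, -57823/5785)
5. D_x = 887/445  [line -13·x + 3·y + 2919/65 = 0 ∩ |DE|² = 48897938/3384225]
6. D_y = -109888/17355  [line -13·x + 3·y + 2919/65 = 0 ∩ |DE|² = 48897938/3384225]
   → D = (887/445, -109888/17355)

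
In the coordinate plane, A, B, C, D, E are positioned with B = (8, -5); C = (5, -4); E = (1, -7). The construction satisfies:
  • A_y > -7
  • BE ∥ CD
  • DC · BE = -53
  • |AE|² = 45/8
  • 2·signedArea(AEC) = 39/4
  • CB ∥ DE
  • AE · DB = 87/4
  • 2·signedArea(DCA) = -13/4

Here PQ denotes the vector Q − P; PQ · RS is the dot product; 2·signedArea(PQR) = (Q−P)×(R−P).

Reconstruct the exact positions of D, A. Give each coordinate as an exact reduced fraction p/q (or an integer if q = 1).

A = (-5/4, -25/4)
D = (-2, -6)

1. D_x = -2  [CB ∥ DE ∩ BE ∥ CD]
2. D_y = -6  [CB ∥ DE ∩ BE ∥ CD]
   → D = (-2, -6)
3. A_x = -5/4  [2·signedArea(AEC) = 39/4 ∩ AE · DB = 87/4]
4. A_y = -25/4  [2·signedArea(AEC) = 39/4 ∩ AE · DB = 87/4]
   → A = (-5/4, -25/4)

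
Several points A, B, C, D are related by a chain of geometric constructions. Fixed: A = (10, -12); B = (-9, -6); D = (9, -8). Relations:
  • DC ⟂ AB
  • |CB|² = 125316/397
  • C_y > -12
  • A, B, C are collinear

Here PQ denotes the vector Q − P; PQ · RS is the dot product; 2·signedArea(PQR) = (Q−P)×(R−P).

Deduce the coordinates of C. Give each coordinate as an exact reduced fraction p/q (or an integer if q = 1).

1. C_x = 3153/397  [A, B, C are collinear ∩ DC ⟂ AB]
2. C_y = -4506/397  [A, B, C are collinear ∩ DC ⟂ AB]
   → C = (3153/397, -4506/397)

C = (3153/397, -4506/397)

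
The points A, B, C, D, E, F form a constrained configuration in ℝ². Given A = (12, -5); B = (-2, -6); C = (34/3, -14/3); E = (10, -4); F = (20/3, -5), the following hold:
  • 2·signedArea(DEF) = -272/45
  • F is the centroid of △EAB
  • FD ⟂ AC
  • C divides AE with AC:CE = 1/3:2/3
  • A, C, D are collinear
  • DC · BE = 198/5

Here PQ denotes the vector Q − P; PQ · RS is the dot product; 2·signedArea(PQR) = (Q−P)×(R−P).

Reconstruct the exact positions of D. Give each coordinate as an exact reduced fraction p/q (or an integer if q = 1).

1. D_x = 116/15  [A, C, D are collinear ∩ FD ⟂ AC]
2. D_y = -43/15  [A, C, D are collinear ∩ FD ⟂ AC]
   → D = (116/15, -43/15)

D = (116/15, -43/15)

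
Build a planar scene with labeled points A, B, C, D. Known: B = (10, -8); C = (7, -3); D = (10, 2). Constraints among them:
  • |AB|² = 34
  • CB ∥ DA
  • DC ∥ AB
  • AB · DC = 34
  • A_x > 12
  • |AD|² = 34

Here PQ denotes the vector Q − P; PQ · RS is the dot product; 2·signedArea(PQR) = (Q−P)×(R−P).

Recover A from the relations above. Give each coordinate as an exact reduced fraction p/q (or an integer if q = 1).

A = (13, -3)

1. A_x = 13  [DC ∥ AB ∩ CB ∥ DA]
2. A_y = -3  [DC ∥ AB ∩ CB ∥ DA]
   → A = (13, -3)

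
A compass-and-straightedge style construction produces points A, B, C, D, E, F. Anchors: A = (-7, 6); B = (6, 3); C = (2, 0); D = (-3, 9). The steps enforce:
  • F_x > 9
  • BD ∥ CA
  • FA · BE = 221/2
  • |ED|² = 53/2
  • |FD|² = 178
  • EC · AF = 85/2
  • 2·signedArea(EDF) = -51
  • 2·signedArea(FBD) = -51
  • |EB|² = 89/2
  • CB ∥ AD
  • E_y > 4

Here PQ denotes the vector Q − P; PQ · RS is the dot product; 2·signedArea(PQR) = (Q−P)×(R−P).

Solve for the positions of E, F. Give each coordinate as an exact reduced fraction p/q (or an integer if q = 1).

E = (-1/2, 9/2)
F = (10, 6)

1. F_x = 10  [line -6·x + -9·y + 114 = 0 ∩ |FD|² = 178]
2. F_y = 6  [line -6·x + -9·y + 114 = 0 ∩ |FD|² = 178]
   → F = (10, 6)
3. E_x = -1/2  [EC · AF = 85/2 ∩ 2·signedArea(EDF) = -51]
4. E_y = 9/2  [EC · AF = 85/2 ∩ 2·signedArea(EDF) = -51]
   → E = (-1/2, 9/2)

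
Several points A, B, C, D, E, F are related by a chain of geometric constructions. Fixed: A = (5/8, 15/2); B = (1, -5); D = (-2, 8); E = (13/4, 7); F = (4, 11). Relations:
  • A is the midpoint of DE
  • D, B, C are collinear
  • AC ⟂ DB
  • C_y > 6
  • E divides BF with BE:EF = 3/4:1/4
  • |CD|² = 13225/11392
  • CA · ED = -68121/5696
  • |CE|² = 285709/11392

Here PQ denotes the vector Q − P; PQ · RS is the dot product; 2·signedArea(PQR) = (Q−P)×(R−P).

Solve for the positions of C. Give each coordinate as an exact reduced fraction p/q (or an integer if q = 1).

1. C_x = -2503/1424  [D, B, C are collinear ∩ AC ⟂ DB]
2. C_y = 9897/1424  [D, B, C are collinear ∩ AC ⟂ DB]
   → C = (-2503/1424, 9897/1424)

C = (-2503/1424, 9897/1424)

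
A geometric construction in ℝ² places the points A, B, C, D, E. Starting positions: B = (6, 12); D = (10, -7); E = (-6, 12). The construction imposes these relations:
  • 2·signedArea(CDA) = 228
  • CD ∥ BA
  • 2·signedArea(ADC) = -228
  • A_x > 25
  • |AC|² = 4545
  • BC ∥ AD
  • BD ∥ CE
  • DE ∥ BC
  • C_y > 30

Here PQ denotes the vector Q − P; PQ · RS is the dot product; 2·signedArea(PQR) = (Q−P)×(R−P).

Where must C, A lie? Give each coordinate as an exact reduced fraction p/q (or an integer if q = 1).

A = (26, -26)
C = (-10, 31)

1. C_x = -10  [BD ∥ CE ∩ DE ∥ BC]
2. C_y = 31  [BD ∥ CE ∩ DE ∥ BC]
   → C = (-10, 31)
3. A_x = 26  [BC ∥ AD ∩ CD ∥ BA]
4. A_y = -26  [BC ∥ AD ∩ CD ∥ BA]
   → A = (26, -26)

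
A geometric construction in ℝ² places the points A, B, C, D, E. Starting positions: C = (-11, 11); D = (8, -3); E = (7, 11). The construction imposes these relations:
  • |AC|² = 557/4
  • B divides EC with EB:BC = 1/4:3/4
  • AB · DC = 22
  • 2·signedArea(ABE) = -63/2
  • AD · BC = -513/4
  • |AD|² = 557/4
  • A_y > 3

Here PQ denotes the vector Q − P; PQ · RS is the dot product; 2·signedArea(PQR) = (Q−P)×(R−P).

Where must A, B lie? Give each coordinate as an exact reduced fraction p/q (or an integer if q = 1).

A = (-3/2, 4)
B = (5/2, 11)

1. B_x = 5/2  [B divides EC with EB:BC = 1/4:3/4]
2. B_y = 11  [B divides EC with EB:BC = 1/4:3/4]
   → B = (5/2, 11)
3. A_x = -3/2  [AB · DC = 22 ∩ 2·signedArea(ABE) = -63/2]
4. A_y = 4  [AB · DC = 22 ∩ 2·signedArea(ABE) = -63/2]
   → A = (-3/2, 4)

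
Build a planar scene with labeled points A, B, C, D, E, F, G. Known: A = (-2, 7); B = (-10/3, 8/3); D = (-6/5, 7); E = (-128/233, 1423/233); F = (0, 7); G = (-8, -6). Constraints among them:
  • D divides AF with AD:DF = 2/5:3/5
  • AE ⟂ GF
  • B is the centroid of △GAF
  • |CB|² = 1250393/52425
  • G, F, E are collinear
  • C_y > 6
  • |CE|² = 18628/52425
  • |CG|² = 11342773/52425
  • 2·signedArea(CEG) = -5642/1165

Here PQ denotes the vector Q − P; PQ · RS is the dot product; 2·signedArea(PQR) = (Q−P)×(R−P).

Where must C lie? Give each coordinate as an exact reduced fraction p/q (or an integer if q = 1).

1. C_x = -2038/3495  [line 2821/233·x + -1736/233·y + 66402/1165 = 0 ∩ |CB|² = 1250393/52425]
2. C_y = 4685/699  [line 2821/233·x + -1736/233·y + 66402/1165 = 0 ∩ |CB|² = 1250393/52425]
   → C = (-2038/3495, 4685/699)

C = (-2038/3495, 4685/699)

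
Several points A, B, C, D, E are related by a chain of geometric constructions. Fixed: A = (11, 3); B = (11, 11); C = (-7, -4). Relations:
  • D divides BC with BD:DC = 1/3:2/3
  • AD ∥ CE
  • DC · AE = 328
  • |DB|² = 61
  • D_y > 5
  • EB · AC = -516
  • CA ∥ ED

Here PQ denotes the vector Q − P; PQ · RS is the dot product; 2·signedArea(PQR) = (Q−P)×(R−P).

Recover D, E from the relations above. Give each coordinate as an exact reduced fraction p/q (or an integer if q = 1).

1. D_x = 5  [D divides BC with BD:DC = 1/3:2/3]
2. D_y = 6  [D divides BC with BD:DC = 1/3:2/3]
   → D = (5, 6)
3. E_x = -13  [CA ∥ ED ∩ AD ∥ CE]
4. E_y = -1  [CA ∥ ED ∩ AD ∥ CE]
   → E = (-13, -1)

D = (5, 6)
E = (-13, -1)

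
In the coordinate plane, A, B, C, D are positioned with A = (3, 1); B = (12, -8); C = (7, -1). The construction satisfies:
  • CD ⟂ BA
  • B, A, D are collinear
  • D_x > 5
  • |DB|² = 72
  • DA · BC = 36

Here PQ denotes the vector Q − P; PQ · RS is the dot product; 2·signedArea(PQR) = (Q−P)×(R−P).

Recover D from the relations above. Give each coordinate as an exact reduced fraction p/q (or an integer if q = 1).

1. D_x = 6  [B, A, D are collinear ∩ CD ⟂ BA]
2. D_y = -2  [B, A, D are collinear ∩ CD ⟂ BA]
   → D = (6, -2)

D = (6, -2)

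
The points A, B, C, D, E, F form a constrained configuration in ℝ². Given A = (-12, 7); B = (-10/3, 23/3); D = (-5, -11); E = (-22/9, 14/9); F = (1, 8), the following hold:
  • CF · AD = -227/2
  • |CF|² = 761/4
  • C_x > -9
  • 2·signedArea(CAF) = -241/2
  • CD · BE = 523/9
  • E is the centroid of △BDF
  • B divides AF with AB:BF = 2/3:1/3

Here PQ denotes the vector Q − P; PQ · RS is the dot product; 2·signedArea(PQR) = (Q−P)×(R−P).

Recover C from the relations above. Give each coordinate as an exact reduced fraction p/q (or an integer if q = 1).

C = (-17/2, -2)

1. C_x = -17/2  [2·signedArea(CAF) = -241/2 ∩ CF · AD = -227/2]
2. C_y = -2  [2·signedArea(CAF) = -241/2 ∩ CF · AD = -227/2]
   → C = (-17/2, -2)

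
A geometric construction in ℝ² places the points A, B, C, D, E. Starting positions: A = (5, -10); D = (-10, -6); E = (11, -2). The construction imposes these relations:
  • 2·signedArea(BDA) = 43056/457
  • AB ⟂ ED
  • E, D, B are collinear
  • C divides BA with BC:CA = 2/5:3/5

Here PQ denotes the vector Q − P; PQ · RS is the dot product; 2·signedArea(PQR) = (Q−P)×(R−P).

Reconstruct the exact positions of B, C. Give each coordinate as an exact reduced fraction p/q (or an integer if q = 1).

1. B_x = 1709/457  [E, D, B are collinear ∩ AB ⟂ ED]
2. B_y = -1546/457  [E, D, B are collinear ∩ AB ⟂ ED]
   → B = (1709/457, -1546/457)
3. C_x = 9697/2285  [C divides BA with BC:CA = 2/5:3/5]
4. C_y = -13778/2285  [C divides BA with BC:CA = 2/5:3/5]
   → C = (9697/2285, -13778/2285)

B = (1709/457, -1546/457)
C = (9697/2285, -13778/2285)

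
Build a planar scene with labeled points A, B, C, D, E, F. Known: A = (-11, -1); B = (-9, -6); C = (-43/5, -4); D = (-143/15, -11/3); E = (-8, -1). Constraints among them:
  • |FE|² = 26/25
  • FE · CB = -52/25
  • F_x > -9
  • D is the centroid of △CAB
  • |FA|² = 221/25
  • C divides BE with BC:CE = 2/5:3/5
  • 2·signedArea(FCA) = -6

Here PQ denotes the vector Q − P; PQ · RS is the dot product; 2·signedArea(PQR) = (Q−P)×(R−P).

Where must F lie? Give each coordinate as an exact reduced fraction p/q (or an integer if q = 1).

F = (-41/5, -2)

1. F_x = -41/5  [2·signedArea(FCA) = -6 ∩ FE · CB = -52/25]
2. F_y = -2  [2·signedArea(FCA) = -6 ∩ FE · CB = -52/25]
   → F = (-41/5, -2)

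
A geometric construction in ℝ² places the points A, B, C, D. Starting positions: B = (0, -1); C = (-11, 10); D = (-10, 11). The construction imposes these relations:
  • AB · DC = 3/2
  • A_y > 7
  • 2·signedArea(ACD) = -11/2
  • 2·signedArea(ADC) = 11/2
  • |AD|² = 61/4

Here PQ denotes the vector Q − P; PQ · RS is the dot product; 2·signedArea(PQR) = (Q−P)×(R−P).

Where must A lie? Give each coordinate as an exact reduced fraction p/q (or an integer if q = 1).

1. A_x = -15/2  [2·signedArea(ACD) = -11/2 ∩ AB · DC = 3/2]
2. A_y = 8  [2·signedArea(ACD) = -11/2 ∩ AB · DC = 3/2]
   → A = (-15/2, 8)

A = (-15/2, 8)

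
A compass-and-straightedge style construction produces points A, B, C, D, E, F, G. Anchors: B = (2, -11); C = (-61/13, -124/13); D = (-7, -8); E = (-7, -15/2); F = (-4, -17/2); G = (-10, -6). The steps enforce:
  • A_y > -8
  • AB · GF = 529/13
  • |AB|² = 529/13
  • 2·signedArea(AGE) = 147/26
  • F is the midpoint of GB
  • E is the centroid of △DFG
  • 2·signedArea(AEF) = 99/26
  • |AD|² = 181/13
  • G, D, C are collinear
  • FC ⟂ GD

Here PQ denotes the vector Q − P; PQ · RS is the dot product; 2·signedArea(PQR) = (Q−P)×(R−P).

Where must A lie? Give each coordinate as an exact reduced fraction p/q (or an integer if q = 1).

A = (-43/13, -97/13)

1. A_x = -43/13  [2·signedArea(AEF) = 99/26 ∩ 2·signedArea(AGE) = 147/26]
2. A_y = -97/13  [2·signedArea(AEF) = 99/26 ∩ 2·signedArea(AGE) = 147/26]
   → A = (-43/13, -97/13)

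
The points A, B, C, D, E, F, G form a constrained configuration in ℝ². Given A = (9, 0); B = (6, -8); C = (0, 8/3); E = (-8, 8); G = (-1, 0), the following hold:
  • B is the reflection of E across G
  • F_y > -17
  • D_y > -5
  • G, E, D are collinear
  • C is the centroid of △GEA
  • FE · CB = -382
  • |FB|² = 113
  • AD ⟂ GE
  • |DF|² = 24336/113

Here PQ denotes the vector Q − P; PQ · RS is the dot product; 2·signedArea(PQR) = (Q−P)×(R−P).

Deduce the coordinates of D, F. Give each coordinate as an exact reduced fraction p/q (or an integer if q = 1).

D = (377/113, -560/113)
F = (13, -16)

1. D_x = 377/113  [G, E, D are collinear ∩ AD ⟂ GE]
2. D_y = -560/113  [G, E, D are collinear ∩ AD ⟂ GE]
   → D = (377/113, -560/113)
3. F_x = 13  [line -6·x + 32/3·y + 746/3 = 0 ∩ |FB|² = 113]
4. F_y = -16  [line -6·x + 32/3·y + 746/3 = 0 ∩ |FB|² = 113]
   → F = (13, -16)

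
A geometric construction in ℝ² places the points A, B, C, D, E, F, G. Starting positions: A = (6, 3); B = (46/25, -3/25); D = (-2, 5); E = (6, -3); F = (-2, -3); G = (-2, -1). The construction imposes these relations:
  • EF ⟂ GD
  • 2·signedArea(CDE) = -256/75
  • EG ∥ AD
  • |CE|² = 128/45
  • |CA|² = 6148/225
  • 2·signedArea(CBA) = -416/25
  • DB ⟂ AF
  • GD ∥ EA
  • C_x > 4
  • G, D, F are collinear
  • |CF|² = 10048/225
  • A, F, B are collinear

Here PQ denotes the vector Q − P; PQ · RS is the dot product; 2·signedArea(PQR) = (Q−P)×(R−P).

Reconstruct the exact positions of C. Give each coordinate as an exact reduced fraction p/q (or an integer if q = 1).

1. C_x = 346/75  [2·signedArea(CBA) = -416/25 ∩ 2·signedArea(CDE) = -256/75]
2. C_y = -51/25  [2·signedArea(CBA) = -416/25 ∩ 2·signedArea(CDE) = -256/75]
   → C = (346/75, -51/25)

C = (346/75, -51/25)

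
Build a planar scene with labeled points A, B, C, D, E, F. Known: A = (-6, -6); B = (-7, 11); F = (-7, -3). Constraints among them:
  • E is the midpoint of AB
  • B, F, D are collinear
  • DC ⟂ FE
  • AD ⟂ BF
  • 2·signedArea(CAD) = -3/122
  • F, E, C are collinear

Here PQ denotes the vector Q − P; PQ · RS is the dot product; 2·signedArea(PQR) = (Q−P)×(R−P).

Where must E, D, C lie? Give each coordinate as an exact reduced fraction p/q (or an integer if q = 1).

C = (-887/122, -729/122)
D = (-7, -6)
E = (-13/2, 5/2)

1. E_x = -13/2  [E is the midpoint of AB]
2. E_y = 5/2  [E is the midpoint of AB]
   → E = (-13/2, 5/2)
3. D_x = -7  [B, F, D are collinear ∩ AD ⟂ BF]
4. D_y = -6  [B, F, D are collinear ∩ AD ⟂ BF]
   → D = (-7, -6)
5. C_x = -887/122  [F, E, C are collinear ∩ DC ⟂ FE]
6. C_y = -729/122  [F, E, C are collinear ∩ DC ⟂ FE]
   → C = (-887/122, -729/122)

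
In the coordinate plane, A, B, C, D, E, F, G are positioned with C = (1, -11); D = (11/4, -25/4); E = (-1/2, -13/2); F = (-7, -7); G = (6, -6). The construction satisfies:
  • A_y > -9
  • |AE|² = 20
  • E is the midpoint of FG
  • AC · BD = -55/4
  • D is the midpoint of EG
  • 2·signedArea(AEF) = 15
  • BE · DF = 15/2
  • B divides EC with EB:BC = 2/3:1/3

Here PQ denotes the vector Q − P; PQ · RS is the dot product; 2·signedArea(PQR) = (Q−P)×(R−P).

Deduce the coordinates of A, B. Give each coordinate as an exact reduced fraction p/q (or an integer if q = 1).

A = (7/2, -17/2)
B = (1/2, -19/2)

1. A_x = 7/2  [line 1/2·x + -13/2·y + -57 = 0 ∩ |AE|² = 20]
2. A_y = -17/2  [line 1/2·x + -13/2·y + -57 = 0 ∩ |AE|² = 20]
   → A = (7/2, -17/2)
3. B_x = 1/2  [B divides EC with EB:BC = 2/3:1/3]
4. B_y = -19/2  [B divides EC with EB:BC = 2/3:1/3]
   → B = (1/2, -19/2)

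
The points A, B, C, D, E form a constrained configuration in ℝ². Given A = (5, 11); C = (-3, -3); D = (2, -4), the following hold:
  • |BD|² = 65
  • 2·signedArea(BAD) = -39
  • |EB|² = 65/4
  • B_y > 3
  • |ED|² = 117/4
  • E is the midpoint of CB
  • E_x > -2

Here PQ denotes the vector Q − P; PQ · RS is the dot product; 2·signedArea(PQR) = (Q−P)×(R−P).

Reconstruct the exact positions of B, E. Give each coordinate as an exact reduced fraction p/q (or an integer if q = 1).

B = (1, 4)
E = (-1, 1/2)

1. B_x = 1  [line 15·x + -3·y + -3 = 0 ∩ |BD|² = 65]
2. B_y = 4  [line 15·x + -3·y + -3 = 0 ∩ |BD|² = 65]
   → B = (1, 4)
3. E_x = -1  [E is the midpoint of CB]
4. E_y = 1/2  [E is the midpoint of CB]
   → E = (-1, 1/2)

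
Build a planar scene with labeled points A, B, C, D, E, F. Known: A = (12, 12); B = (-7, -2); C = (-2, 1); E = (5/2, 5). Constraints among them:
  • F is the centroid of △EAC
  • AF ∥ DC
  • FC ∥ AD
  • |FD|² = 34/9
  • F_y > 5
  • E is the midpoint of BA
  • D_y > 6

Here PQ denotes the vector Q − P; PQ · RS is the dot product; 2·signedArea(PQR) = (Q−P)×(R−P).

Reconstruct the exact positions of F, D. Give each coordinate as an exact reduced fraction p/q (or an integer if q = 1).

D = (35/6, 7)
F = (25/6, 6)

1. F_x = 25/6  [F is the centroid of △EAC]
2. F_y = 6  [F is the centroid of △EAC]
   → F = (25/6, 6)
3. D_x = 35/6  [AF ∥ DC ∩ FC ∥ AD]
4. D_y = 7  [AF ∥ DC ∩ FC ∥ AD]
   → D = (35/6, 7)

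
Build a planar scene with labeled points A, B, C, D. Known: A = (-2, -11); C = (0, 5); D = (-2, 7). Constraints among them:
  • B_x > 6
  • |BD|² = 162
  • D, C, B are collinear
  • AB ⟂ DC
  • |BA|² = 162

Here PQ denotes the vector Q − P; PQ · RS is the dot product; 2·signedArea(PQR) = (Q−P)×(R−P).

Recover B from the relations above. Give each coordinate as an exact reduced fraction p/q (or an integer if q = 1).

1. B_x = 7  [D, C, B are collinear ∩ AB ⟂ DC]
2. B_y = -2  [D, C, B are collinear ∩ AB ⟂ DC]
   → B = (7, -2)

B = (7, -2)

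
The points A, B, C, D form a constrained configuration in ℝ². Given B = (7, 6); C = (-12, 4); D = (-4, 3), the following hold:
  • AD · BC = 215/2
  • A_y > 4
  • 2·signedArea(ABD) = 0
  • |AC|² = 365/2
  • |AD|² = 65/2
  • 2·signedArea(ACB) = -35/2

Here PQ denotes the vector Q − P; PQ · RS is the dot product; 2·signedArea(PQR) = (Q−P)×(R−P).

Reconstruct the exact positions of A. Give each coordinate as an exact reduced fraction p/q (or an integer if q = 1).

A = (3/2, 9/2)

1. A_x = 3/2  [2·signedArea(ABD) = 0 ∩ AD · BC = 215/2]
2. A_y = 9/2  [2·signedArea(ABD) = 0 ∩ AD · BC = 215/2]
   → A = (3/2, 9/2)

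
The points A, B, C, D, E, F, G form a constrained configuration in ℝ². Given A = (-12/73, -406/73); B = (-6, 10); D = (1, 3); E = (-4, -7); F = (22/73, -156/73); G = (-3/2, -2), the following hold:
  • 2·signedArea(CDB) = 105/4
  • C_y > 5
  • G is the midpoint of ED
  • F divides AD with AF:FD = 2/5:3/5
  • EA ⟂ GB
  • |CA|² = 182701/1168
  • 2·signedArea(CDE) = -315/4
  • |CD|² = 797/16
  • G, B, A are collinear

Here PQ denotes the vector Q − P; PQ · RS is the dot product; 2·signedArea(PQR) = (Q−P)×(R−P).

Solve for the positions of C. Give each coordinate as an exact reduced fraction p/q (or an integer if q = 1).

1. C_x = -11/2  [2·signedArea(CDE) = -315/4 ∩ 2·signedArea(CDB) = 105/4]
2. C_y = 23/4  [2·signedArea(CDE) = -315/4 ∩ 2·signedArea(CDB) = 105/4]
   → C = (-11/2, 23/4)

C = (-11/2, 23/4)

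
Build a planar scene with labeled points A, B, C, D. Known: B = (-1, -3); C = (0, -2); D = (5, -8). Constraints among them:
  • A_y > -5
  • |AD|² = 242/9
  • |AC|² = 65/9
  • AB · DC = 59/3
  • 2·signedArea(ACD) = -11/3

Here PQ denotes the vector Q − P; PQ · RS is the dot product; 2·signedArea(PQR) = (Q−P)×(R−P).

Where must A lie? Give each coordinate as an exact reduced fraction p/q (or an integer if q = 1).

A = (4/3, -13/3)

1. A_x = 4/3  [2·signedArea(ACD) = -11/3 ∩ AB · DC = 59/3]
2. A_y = -13/3  [2·signedArea(ACD) = -11/3 ∩ AB · DC = 59/3]
   → A = (4/3, -13/3)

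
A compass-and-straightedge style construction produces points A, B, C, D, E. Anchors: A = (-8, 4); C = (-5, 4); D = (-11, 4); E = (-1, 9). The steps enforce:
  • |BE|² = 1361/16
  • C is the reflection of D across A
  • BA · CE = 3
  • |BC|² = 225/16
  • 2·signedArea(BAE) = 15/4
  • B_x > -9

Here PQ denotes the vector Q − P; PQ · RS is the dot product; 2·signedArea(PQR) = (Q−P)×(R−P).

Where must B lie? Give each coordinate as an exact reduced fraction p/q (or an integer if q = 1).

1. B_x = -35/4  [BA · CE = 3 ∩ 2·signedArea(BAE) = 15/4]
2. B_y = 4  [BA · CE = 3 ∩ 2·signedArea(BAE) = 15/4]
   → B = (-35/4, 4)

B = (-35/4, 4)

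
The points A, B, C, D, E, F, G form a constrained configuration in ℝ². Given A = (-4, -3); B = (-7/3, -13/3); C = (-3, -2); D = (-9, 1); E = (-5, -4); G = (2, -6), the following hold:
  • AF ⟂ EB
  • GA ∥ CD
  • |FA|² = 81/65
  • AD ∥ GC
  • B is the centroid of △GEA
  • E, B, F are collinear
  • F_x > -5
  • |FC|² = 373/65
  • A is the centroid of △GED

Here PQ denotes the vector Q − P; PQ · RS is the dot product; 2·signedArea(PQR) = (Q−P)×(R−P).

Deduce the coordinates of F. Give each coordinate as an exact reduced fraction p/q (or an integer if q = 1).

F = (-269/65, -267/65)

1. F_x = -269/65  [E, B, F are collinear ∩ AF ⟂ EB]
2. F_y = -267/65  [E, B, F are collinear ∩ AF ⟂ EB]
   → F = (-269/65, -267/65)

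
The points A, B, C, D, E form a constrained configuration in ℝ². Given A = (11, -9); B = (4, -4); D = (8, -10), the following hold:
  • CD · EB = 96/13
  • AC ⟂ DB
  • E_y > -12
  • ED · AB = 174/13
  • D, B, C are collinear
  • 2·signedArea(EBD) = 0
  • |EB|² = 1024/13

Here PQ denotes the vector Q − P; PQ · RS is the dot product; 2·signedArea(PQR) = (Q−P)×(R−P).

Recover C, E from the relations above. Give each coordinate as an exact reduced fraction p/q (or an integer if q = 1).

C = (110/13, -139/13)
E = (116/13, -148/13)

1. C_x = 110/13  [D, B, C are collinear ∩ AC ⟂ DB]
2. C_y = -139/13  [D, B, C are collinear ∩ AC ⟂ DB]
   → C = (110/13, -139/13)
3. E_x = 116/13  [2·signedArea(EBD) = 0 ∩ CD · EB = 96/13]
4. E_y = -148/13  [2·signedArea(EBD) = 0 ∩ CD · EB = 96/13]
   → E = (116/13, -148/13)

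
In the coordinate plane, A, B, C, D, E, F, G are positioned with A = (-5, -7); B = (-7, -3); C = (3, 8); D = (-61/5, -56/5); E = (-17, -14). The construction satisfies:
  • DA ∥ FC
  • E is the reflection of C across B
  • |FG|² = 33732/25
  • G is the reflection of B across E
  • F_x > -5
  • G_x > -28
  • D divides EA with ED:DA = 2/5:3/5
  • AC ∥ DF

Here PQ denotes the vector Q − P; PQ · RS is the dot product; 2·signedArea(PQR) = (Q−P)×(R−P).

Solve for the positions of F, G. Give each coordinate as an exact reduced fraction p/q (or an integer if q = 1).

F = (-21/5, 19/5)
G = (-27, -25)

1. F_x = -21/5  [DA ∥ FC ∩ AC ∥ DF]
2. F_y = 19/5  [DA ∥ FC ∩ AC ∥ DF]
   → F = (-21/5, 19/5)
3. G_x = -27  [G is the reflection of B across E]
4. G_y = -25  [G is the reflection of B across E]
   → G = (-27, -25)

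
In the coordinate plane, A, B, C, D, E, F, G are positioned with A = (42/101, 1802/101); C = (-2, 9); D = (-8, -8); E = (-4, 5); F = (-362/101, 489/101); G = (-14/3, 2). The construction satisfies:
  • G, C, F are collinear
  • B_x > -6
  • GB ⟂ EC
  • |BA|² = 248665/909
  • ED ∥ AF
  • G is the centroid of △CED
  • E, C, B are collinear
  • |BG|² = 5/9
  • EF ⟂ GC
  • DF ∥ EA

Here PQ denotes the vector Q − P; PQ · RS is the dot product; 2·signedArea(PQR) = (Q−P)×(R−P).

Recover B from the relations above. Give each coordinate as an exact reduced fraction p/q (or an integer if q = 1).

1. B_x = -16/3  [E, C, B are collinear ∩ GB ⟂ EC]
2. B_y = 7/3  [E, C, B are collinear ∩ GB ⟂ EC]
   → B = (-16/3, 7/3)

B = (-16/3, 7/3)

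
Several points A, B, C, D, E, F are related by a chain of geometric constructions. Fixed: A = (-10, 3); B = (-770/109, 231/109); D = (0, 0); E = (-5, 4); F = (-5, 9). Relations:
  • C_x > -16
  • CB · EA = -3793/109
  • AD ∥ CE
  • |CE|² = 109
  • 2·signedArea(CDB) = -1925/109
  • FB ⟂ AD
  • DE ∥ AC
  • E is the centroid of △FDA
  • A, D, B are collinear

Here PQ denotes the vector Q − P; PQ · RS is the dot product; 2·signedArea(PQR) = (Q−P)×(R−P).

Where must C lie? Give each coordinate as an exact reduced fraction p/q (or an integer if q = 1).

1. C_x = -15  [AD ∥ CE ∩ DE ∥ AC]
2. C_y = 7  [AD ∥ CE ∩ DE ∥ AC]
   → C = (-15, 7)

C = (-15, 7)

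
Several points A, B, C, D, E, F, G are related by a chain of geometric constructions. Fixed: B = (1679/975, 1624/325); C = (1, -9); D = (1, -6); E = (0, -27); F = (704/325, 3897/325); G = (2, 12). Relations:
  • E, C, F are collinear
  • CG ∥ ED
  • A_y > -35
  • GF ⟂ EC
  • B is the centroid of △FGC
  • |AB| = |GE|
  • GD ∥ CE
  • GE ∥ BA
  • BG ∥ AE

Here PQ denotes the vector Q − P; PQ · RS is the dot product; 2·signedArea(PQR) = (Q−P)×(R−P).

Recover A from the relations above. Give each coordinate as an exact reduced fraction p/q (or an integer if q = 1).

A = (-271/975, -11051/325)

1. A_x = -271/975  [BG ∥ AE ∩ GE ∥ BA]
2. A_y = -11051/325  [BG ∥ AE ∩ GE ∥ BA]
   → A = (-271/975, -11051/325)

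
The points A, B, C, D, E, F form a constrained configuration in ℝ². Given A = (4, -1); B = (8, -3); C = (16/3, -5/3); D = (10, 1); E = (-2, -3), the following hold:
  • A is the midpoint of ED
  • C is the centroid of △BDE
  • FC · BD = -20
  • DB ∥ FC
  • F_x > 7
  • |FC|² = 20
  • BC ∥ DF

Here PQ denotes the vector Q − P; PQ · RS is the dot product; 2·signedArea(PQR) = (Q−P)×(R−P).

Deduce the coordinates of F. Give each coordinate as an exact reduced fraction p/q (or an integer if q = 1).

1. F_x = 22/3  [DB ∥ FC ∩ BC ∥ DF]
2. F_y = 7/3  [DB ∥ FC ∩ BC ∥ DF]
   → F = (22/3, 7/3)

F = (22/3, 7/3)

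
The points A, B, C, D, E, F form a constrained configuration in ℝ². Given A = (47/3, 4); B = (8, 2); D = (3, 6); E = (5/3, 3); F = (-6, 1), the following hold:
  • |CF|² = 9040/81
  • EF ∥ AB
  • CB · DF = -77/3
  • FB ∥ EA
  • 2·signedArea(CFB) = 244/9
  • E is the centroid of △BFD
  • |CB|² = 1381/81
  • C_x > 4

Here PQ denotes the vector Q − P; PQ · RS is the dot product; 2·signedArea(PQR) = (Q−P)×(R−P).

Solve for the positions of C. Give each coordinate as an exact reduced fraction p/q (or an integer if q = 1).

1. C_x = 38/9  [CB · DF = -77/3 ∩ 2·signedArea(CFB) = 244/9]
2. C_y = 11/3  [CB · DF = -77/3 ∩ 2·signedArea(CFB) = 244/9]
   → C = (38/9, 11/3)

C = (38/9, 11/3)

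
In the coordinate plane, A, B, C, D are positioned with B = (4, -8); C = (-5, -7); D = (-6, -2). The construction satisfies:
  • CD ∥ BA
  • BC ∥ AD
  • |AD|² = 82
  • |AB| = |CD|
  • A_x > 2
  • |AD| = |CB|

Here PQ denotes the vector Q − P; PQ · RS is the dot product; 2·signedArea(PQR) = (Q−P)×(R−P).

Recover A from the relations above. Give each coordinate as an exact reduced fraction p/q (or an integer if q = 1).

1. A_x = 3  [BC ∥ AD ∩ CD ∥ BA]
2. A_y = -3  [BC ∥ AD ∩ CD ∥ BA]
   → A = (3, -3)

A = (3, -3)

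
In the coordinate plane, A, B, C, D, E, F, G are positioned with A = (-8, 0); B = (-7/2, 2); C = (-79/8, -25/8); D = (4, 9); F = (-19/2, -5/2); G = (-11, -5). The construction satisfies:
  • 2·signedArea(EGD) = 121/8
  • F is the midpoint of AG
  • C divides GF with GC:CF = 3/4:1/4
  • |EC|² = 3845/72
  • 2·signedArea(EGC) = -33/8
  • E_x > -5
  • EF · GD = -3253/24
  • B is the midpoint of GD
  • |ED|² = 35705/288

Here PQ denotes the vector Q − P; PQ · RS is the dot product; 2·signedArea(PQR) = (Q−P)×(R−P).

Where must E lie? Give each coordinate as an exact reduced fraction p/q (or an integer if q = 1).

E = (-37/8, 47/24)

1. E_x = -37/8  [2·signedArea(EGC) = -33/8 ∩ 2·signedArea(EGD) = 121/8]
2. E_y = 47/24  [2·signedArea(EGC) = -33/8 ∩ 2·signedArea(EGD) = 121/8]
   → E = (-37/8, 47/24)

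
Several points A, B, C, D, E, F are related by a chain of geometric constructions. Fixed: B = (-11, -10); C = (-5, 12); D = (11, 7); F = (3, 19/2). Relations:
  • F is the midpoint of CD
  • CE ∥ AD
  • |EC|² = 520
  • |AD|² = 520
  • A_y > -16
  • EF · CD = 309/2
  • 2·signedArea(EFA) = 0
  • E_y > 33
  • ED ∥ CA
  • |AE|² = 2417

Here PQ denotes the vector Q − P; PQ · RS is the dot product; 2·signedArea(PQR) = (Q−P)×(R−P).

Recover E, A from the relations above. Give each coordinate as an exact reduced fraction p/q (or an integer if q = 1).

1. E_x = 1  [line -16·x + 5·y + -154 = 0 ∩ |EC|² = 520]
2. E_y = 34  [line -16·x + 5·y + -154 = 0 ∩ |EC|² = 520]
   → E = (1, 34)
3. A_x = 5  [2·signedArea(EFA) = 0 ∩ CE ∥ AD]
4. A_y = -15  [2·signedArea(EFA) = 0 ∩ CE ∥ AD]
   → A = (5, -15)

A = (5, -15)
E = (1, 34)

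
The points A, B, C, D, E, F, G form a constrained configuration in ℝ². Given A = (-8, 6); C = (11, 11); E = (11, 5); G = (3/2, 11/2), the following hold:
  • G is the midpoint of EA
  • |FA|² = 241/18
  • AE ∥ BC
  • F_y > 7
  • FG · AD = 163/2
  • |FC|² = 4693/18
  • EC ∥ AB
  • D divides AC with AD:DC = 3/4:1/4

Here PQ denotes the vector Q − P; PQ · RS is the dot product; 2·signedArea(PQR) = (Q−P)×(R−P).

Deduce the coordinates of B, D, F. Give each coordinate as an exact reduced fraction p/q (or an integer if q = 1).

1. B_x = -8  [AE ∥ BC ∩ EC ∥ AB]
2. B_y = 12  [AE ∥ BC ∩ EC ∥ AB]
   → B = (-8, 12)
3. D_x = 25/4  [D divides AC with AD:DC = 3/4:1/4]
4. D_y = 39/4  [D divides AC with AD:DC = 3/4:1/4]
   → D = (25/4, 39/4)
5. F_x = -29/6  [line -57/4·x + -15/4·y + -79/2 = 0 ∩ |FC|² = 4693/18]
6. F_y = 47/6  [line -57/4·x + -15/4·y + -79/2 = 0 ∩ |FC|² = 4693/18]
   → F = (-29/6, 47/6)

B = (-8, 12)
D = (25/4, 39/4)
F = (-29/6, 47/6)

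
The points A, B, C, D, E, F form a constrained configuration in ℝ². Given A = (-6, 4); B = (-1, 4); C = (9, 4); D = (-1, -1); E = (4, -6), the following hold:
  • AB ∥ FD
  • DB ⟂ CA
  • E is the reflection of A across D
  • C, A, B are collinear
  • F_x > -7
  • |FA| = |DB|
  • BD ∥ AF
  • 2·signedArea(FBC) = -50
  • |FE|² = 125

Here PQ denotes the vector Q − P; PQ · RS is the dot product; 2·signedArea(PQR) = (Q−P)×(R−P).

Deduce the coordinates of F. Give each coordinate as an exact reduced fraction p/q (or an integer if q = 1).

F = (-6, -1)

1. F_x = -6  [AB ∥ FD ∩ BD ∥ AF]
2. F_y = -1  [AB ∥ FD ∩ BD ∥ AF]
   → F = (-6, -1)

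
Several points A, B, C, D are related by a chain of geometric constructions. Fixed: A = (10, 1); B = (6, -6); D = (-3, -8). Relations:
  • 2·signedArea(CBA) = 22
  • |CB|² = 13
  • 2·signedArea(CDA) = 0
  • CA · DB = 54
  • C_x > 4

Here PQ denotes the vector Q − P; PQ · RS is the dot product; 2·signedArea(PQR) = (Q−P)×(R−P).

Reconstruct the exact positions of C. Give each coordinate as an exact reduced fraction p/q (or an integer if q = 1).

1. C_x = 24/5  [2·signedArea(CDA) = 0 ∩ CA · DB = 54]
2. C_y = -13/5  [2·signedArea(CDA) = 0 ∩ CA · DB = 54]
   → C = (24/5, -13/5)

C = (24/5, -13/5)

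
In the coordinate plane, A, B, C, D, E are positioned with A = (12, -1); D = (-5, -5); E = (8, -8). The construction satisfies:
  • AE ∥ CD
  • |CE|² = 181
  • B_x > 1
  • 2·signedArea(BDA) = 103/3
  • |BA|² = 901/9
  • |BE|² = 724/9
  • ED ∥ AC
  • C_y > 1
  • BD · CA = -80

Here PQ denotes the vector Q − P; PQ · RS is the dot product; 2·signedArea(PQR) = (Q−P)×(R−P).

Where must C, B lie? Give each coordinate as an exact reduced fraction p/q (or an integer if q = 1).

B = (2, -4/3)
C = (-1, 2)

1. C_x = -1  [AE ∥ CD ∩ ED ∥ AC]
2. C_y = 2  [AE ∥ CD ∩ ED ∥ AC]
   → C = (-1, 2)
3. B_x = 2  [2·signedArea(BDA) = 103/3 ∩ BD · CA = -80]
4. B_y = -4/3  [2·signedArea(BDA) = 103/3 ∩ BD · CA = -80]
   → B = (2, -4/3)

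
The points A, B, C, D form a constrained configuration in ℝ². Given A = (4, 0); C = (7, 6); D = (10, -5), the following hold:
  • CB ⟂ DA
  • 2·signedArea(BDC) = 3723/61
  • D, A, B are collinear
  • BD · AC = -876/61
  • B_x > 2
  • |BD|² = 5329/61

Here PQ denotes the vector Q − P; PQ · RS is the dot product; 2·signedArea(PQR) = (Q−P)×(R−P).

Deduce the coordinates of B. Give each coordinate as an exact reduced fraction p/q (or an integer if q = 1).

1. B_x = 172/61  [D, A, B are collinear ∩ CB ⟂ DA]
2. B_y = 60/61  [D, A, B are collinear ∩ CB ⟂ DA]
   → B = (172/61, 60/61)

B = (172/61, 60/61)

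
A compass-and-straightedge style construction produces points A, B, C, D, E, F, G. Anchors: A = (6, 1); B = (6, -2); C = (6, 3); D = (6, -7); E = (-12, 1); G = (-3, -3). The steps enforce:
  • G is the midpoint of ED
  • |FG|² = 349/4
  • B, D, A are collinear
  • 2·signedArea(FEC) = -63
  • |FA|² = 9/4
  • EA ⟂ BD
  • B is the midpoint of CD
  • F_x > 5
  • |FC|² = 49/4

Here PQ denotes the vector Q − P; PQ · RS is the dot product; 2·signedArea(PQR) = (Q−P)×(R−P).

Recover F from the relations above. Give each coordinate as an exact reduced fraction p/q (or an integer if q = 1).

F = (6, -1/2)

1. F_x = 6  [line -2·x + 18·y + 21 = 0 ∩ |FG|² = 349/4]
2. F_y = -1/2  [line -2·x + 18·y + 21 = 0 ∩ |FG|² = 349/4]
   → F = (6, -1/2)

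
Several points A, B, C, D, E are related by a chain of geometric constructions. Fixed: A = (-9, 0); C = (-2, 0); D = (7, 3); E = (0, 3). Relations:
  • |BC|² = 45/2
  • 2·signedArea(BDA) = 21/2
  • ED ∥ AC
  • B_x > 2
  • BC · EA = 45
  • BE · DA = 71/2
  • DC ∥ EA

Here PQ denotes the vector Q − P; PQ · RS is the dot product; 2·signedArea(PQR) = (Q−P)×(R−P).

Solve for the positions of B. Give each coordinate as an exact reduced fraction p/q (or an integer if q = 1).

1. B_x = 5/2  [BE · DA = 71/2 ∩ BC · EA = 45]
2. B_y = 3/2  [BE · DA = 71/2 ∩ BC · EA = 45]
   → B = (5/2, 3/2)

B = (5/2, 3/2)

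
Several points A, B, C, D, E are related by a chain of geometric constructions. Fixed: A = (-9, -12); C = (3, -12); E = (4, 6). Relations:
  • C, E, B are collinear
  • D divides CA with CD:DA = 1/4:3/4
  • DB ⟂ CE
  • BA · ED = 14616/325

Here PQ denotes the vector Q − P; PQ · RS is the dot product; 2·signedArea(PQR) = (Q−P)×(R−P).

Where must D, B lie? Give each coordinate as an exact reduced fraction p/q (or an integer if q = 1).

1. D_x = 0  [D divides CA with CD:DA = 1/4:3/4]
2. D_y = -12  [D divides CA with CD:DA = 1/4:3/4]
   → D = (0, -12)
3. B_x = 972/325  [C, E, B are collinear ∩ DB ⟂ CE]
4. B_y = -3954/325  [C, E, B are collinear ∩ DB ⟂ CE]
   → B = (972/325, -3954/325)

B = (972/325, -3954/325)
D = (0, -12)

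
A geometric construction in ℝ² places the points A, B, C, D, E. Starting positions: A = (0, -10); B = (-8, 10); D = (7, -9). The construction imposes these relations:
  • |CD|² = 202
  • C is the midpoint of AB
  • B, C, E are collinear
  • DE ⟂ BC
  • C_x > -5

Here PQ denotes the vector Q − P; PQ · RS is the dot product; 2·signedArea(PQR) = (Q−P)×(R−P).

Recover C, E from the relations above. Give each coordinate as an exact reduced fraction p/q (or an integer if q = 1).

C = (-4, 0)
E = (18/29, -335/29)

1. C_x = -4  [C is the midpoint of AB]
2. C_y = 0  [C is the midpoint of AB]
   → C = (-4, 0)
3. E_x = 18/29  [B, C, E are collinear ∩ DE ⟂ BC]
4. E_y = -335/29  [B, C, E are collinear ∩ DE ⟂ BC]
   → E = (18/29, -335/29)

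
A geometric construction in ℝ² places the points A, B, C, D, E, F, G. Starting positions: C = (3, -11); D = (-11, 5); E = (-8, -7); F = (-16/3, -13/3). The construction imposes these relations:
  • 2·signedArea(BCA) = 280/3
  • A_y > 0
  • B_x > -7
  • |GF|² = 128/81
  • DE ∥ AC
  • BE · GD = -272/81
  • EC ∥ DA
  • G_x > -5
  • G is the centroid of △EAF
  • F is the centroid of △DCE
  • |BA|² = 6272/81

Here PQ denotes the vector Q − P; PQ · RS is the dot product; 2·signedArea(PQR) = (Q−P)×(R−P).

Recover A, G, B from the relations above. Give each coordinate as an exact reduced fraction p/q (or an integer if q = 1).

1. A_x = 0  [DE ∥ AC ∩ EC ∥ DA]
2. A_y = 1  [DE ∥ AC ∩ EC ∥ DA]
   → A = (0, 1)
3. G_x = -40/9  [G is the centroid of △EAF]
4. G_y = -31/9  [G is the centroid of △EAF]
   → G = (-40/9, -31/9)
5. B_x = -56/9  [BE · GD = -272/81 ∩ 2·signedArea(BCA) = 280/3]
6. B_y = -47/9  [BE · GD = -272/81 ∩ 2·signedArea(BCA) = 280/3]
   → B = (-56/9, -47/9)

A = (0, 1)
B = (-56/9, -47/9)
G = (-40/9, -31/9)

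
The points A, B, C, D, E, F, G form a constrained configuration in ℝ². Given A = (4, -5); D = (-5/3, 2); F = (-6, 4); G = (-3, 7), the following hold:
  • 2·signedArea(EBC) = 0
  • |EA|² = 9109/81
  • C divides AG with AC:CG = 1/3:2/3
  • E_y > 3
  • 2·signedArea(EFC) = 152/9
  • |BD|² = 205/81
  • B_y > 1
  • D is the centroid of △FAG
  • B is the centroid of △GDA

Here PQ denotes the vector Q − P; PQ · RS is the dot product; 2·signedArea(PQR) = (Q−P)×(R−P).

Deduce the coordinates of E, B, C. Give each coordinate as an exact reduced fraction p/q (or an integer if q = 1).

1. B_x = -2/9  [B is the centroid of △GDA]
2. B_y = 4/3  [B is the centroid of △GDA]
   → B = (-2/9, 4/3)
3. C_x = 5/3  [C divides AG with AC:CG = 1/3:2/3]
4. C_y = -1  [C divides AG with AC:CG = 1/3:2/3]
   → C = (5/3, -1)
5. E_x = -19/9  [2·signedArea(EBC) = 0 ∩ 2·signedArea(EFC) = 152/9]
6. E_y = 11/3  [2·signedArea(EBC) = 0 ∩ 2·signedArea(EFC) = 152/9]
   → E = (-19/9, 11/3)

B = (-2/9, 4/3)
C = (5/3, -1)
E = (-19/9, 11/3)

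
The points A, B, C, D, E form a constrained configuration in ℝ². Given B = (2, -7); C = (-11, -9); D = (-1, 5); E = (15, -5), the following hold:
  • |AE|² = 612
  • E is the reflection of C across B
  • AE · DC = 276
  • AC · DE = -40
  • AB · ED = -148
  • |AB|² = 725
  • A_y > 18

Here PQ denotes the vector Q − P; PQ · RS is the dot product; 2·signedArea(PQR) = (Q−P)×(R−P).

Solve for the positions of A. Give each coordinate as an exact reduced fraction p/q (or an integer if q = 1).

1. A_x = 9  [AC · DE = -40 ∩ AE · DC = 276]
2. A_y = 19  [AC · DE = -40 ∩ AE · DC = 276]
   → A = (9, 19)

A = (9, 19)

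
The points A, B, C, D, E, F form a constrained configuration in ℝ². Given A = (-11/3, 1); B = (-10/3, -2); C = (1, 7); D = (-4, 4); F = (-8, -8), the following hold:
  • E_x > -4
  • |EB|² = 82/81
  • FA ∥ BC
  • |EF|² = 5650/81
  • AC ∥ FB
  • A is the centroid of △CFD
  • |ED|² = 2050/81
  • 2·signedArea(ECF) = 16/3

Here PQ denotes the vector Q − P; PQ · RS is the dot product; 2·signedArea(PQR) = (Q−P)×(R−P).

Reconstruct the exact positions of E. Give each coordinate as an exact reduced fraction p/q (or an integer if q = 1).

E = (-31/9, -1)

1. E_x = -31/9  [line 15·x + -9·y + 128/3 = 0 ∩ |EF|² = 5650/81]
2. E_y = -1  [line 15·x + -9·y + 128/3 = 0 ∩ |EF|² = 5650/81]
   → E = (-31/9, -1)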